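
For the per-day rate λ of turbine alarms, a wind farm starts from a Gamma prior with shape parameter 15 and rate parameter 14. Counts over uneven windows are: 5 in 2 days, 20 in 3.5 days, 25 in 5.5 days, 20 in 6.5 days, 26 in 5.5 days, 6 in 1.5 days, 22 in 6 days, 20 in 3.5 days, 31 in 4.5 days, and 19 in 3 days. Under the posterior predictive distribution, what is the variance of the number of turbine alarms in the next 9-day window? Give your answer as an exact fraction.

Total count: 5 + 20 + 25 + 20 + 26 + 6 + 22 + 20 + 31 + 19 = 194.
Total exposure: 2 + 3.5 + 5.5 + 6.5 + 5.5 + 1.5 + 6 + 3.5 + 4.5 + 3 = 41.5 days.
Gamma(α, β) with Poisson data over total exposure Σt gives posterior Gamma(α+Σx, β+Σt) = Gamma(209, 111/2).
The posterior predictive for a window of length T is Negative Binomial with variance T·α'·(β'+T)/β'² = 9·209·(129/2)/(12321/4) = 53922/1369.

53922/1369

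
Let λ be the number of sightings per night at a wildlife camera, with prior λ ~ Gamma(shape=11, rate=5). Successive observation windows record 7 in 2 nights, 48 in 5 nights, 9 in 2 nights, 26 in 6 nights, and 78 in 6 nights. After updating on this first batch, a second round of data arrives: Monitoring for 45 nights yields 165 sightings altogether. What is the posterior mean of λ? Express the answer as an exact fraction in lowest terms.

Total count: 7 + 48 + 9 + 26 + 78 = 168.
Total exposure: 2 + 5 + 2 + 6 + 6 = 21 nights.
After the first batch: Gamma(11 + 168, 5 + 21) = Gamma(179, 26).
Total count 165 over total exposure 45 nights.
After the second batch: Gamma(179 + 165, 26 + 45) = Gamma(344, 71).
Posterior mean = α'/β' = 344/71.

344/71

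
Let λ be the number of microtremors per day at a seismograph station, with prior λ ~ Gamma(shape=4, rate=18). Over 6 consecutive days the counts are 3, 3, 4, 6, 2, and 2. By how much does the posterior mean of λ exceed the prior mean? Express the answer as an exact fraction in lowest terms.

Total count: 3 + 3 + 4 + 6 + 2 + 2 = 20.
Total exposure: 6 days.
The Gamma prior is conjugate for the Poisson rate, so λ | data ~ Gamma(4+20, 18+6) = Gamma(24, 24).
Posterior mean = 24/24 = 1; prior mean = 4/18 = 2/9. Difference = 1 − 2/9 = 7/9.

7/9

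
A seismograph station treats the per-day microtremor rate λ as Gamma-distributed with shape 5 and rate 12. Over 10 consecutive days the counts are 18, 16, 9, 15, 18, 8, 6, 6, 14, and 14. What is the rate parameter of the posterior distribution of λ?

22

Total count: 18 + 16 + 9 + 15 + 18 + 8 + 6 + 6 + 14 + 14 = 124.
Total exposure: 10 days.
The Gamma prior is conjugate for the Poisson rate, so λ | data ~ Gamma(5+124, 12+10) = Gamma(129, 22).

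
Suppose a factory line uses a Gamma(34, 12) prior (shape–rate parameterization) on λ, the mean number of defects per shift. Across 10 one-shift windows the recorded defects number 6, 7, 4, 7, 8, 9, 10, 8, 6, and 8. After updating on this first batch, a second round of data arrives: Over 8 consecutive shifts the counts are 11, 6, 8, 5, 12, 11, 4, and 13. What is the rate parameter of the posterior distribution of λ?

Total count: 6 + 7 + 4 + 7 + 8 + 9 + 10 + 8 + 6 + 8 = 73.
Total exposure: 10 shifts.
After the first batch: Gamma(34 + 73, 12 + 10) = Gamma(107, 22).
Total count: 11 + 6 + 8 + 5 + 12 + 11 + 4 + 13 = 70.
Total exposure: 8 shifts.
After the second batch: Gamma(107 + 70, 22 + 8) = Gamma(177, 30).

30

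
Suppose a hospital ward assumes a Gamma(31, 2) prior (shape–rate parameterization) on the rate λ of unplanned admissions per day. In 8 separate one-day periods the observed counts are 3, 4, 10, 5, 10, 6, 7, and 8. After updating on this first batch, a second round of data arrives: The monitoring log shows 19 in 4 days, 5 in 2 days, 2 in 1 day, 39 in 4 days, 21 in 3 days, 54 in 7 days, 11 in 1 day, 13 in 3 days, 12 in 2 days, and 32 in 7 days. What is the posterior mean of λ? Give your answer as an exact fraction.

73/11

Total count: 3 + 4 + 10 + 5 + 10 + 6 + 7 + 8 = 53.
Total exposure: 8 days.
After the first batch: Gamma(31 + 53, 2 + 8) = Gamma(84, 10).
Total count: 19 + 5 + 2 + 39 + 21 + 54 + 11 + 13 + 12 + 32 = 208.
Total exposure: 4 + 2 + 1 + 4 + 3 + 7 + 1 + 3 + 2 + 7 = 34 days.
After the second batch: Gamma(84 + 208, 10 + 34) = Gamma(292, 44).
Posterior mean = α'/β' = 292/44 = 73/11.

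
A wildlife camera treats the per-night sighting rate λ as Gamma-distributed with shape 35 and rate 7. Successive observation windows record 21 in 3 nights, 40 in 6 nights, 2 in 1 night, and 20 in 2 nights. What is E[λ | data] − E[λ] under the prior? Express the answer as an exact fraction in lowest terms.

Total count: 21 + 40 + 2 + 20 = 83.
Total exposure: 3 + 6 + 1 + 2 = 12 nights.
Posterior: α' = 35 + 83 = 118, β' = 7 + 12 = 19.
Posterior mean = 118/19 = 118/19; prior mean = 35/7 = 5. Difference = 118/19 − 5 = 23/19.

23/19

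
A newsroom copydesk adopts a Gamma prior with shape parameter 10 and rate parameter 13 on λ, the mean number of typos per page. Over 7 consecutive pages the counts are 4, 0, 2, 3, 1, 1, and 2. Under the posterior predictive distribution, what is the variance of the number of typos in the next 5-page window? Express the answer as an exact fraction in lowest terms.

115/16

Total count: 4 + 0 + 2 + 3 + 1 + 1 + 2 = 13.
Total exposure: 7 pages.
Posterior: α' = 10 + 13 = 23, β' = 13 + 7 = 20.
The posterior predictive for a window of length T is Negative Binomial with variance T·α'·(β'+T)/β'² = 5·23·25/400 = 115/16.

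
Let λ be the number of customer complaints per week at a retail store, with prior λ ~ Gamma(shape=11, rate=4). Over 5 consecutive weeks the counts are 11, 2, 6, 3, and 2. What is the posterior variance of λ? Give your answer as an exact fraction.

Total count: 11 + 2 + 6 + 3 + 2 = 24.
Total exposure: 5 weeks.
By Gamma–Poisson conjugacy, the posterior is Gamma(α + Σx, β + Σt) = Gamma(11 + 24, 4 + 5) = Gamma(35, 9).
Posterior variance = α'/β'² = 35/81.

35/81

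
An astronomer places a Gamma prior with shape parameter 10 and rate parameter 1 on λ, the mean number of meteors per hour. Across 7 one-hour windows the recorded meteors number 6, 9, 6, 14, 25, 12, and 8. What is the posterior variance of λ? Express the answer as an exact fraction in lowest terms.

Total count: 6 + 9 + 6 + 14 + 25 + 12 + 8 = 80.
Total exposure: 7 hours.
Posterior: α' = 10 + 80 = 90, β' = 1 + 7 = 8.
Posterior variance = α'/β'² = 90/64 = 45/32.

45/32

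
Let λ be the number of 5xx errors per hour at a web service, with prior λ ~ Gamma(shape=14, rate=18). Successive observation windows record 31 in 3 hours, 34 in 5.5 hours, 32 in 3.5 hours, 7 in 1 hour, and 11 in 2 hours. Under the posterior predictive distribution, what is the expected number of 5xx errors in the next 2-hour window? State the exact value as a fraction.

86/11

Total count: 31 + 34 + 32 + 7 + 11 = 115.
Total exposure: 3 + 5.5 + 3.5 + 1 + 2 = 15 hours.
Gamma(α, β) with Poisson data over total exposure Σt gives posterior Gamma(α+Σx, β+Σt) = Gamma(129, 33).
Predictive mean over a 2-hour window = T·E[λ|data] = 2·129/33 = 86/11.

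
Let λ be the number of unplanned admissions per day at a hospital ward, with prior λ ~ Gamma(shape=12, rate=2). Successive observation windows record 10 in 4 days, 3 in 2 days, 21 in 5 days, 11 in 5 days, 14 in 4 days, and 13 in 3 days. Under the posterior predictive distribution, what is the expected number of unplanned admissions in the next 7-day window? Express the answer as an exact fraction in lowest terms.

588/25

Total count: 10 + 3 + 21 + 11 + 14 + 13 = 72.
Total exposure: 4 + 2 + 5 + 5 + 4 + 3 = 23 days.
Posterior: α' = 12 + 72 = 84, β' = 2 + 23 = 25.
Predictive mean over a 7-day window = T·E[λ|data] = 7·84/25 = 588/25.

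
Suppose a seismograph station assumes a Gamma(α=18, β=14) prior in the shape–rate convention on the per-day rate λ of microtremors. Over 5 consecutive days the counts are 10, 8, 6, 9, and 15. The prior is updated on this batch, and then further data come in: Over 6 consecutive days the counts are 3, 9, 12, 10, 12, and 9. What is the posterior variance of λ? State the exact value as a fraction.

Total count: 10 + 8 + 6 + 9 + 15 = 48.
Total exposure: 5 days.
After the first batch: Gamma(18 + 48, 14 + 5) = Gamma(66, 19).
Total count: 3 + 9 + 12 + 10 + 12 + 9 = 55.
Total exposure: 6 days.
After the second batch: Gamma(66 + 55, 19 + 6) = Gamma(121, 25).
Posterior variance = α'/β'² = 121/625.

121/625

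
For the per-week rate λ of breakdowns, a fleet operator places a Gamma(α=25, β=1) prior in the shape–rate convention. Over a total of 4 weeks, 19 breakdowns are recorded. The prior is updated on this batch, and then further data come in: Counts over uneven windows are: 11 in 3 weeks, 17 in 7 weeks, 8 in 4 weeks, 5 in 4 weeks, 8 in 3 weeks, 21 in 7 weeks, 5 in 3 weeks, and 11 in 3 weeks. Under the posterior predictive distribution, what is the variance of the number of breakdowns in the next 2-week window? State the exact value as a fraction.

Total count 19 over total exposure 4 weeks.
After the first batch: Gamma(25 + 19, 1 + 4) = Gamma(44, 5).
Total count: 11 + 17 + 8 + 5 + 8 + 21 + 5 + 11 = 86.
Total exposure: 3 + 7 + 4 + 4 + 3 + 7 + 3 + 3 = 34 weeks.
After the second batch: Gamma(44 + 86, 5 + 34) = Gamma(130, 39).
The posterior predictive for a window of length T is Negative Binomial with variance T·α'·(β'+T)/β'² = 2·130·41/1521 = 820/117.

820/117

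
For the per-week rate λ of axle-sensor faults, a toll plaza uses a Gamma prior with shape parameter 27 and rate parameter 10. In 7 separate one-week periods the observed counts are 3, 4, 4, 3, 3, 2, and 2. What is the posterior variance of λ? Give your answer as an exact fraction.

Total count: 3 + 4 + 4 + 3 + 3 + 2 + 2 = 21.
Total exposure: 7 weeks.
Conjugate update: add total count to the shape and total exposure to the rate, giving Gamma(48, 17).
Posterior variance = α'/β'² = 48/289.

48/289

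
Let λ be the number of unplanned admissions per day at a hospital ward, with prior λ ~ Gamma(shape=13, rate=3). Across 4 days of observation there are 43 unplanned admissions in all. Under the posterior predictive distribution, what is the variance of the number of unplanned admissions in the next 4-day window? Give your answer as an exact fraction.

352/7

Total count 43 over total exposure 4 days.
By Gamma–Poisson conjugacy, the posterior is Gamma(α + Σx, β + Σt) = Gamma(13 + 43, 3 + 4) = Gamma(56, 7).
The posterior predictive for a window of length T is Negative Binomial with variance T·α'·(β'+T)/β'² = 4·56·11/49 = 352/7.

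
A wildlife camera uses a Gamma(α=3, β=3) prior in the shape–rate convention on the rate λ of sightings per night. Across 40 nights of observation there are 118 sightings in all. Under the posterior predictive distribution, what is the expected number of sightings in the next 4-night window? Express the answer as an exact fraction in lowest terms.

484/43

Total count 118 over total exposure 40 nights.
Conjugate update: add total count to the shape and total exposure to the rate, giving Gamma(121, 43).
Predictive mean over a 4-night window = T·E[λ|data] = 4·121/43 = 484/43.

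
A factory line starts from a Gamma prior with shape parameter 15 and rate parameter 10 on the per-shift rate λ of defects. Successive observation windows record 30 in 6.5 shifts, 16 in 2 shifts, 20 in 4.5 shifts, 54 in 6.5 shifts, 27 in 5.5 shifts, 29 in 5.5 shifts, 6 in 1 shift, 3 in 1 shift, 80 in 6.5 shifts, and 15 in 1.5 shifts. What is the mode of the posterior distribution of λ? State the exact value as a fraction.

588/101

Total count: 30 + 16 + 20 + 54 + 27 + 29 + 6 + 3 + 80 + 15 = 280.
Total exposure: 6.5 + 2 + 4.5 + 6.5 + 5.5 + 5.5 + 1 + 1 + 6.5 + 1.5 = 40.5 shifts.
Posterior: α' = 15 + 280 = 295, β' = 10 + 40.5 = 101/2.
Posterior mode = (α'−1)/β' = 294/(101/2) = 588/101.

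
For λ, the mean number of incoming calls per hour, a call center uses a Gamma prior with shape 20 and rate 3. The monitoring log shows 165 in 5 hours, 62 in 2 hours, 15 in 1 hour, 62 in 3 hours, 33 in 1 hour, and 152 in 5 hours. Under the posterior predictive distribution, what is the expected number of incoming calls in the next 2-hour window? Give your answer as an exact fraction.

Total count: 165 + 62 + 15 + 62 + 33 + 152 = 489.
Total exposure: 5 + 2 + 1 + 3 + 1 + 5 = 17 hours.
Conjugate update: add total count to the shape and total exposure to the rate, giving Gamma(509, 20).
Predictive mean over a 2-hour window = T·E[λ|data] = 2·509/20 = 509/10.

509/10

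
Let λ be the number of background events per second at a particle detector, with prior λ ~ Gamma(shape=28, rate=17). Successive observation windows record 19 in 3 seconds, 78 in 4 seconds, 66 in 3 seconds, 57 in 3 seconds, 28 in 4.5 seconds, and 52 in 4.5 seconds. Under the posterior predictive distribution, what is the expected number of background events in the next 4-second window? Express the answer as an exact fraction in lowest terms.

1312/39

Total count: 19 + 78 + 66 + 57 + 28 + 52 = 300.
Total exposure: 3 + 4 + 3 + 3 + 4.5 + 4.5 = 22 seconds.
By Gamma–Poisson conjugacy, the posterior is Gamma(α + Σx, β + Σt) = Gamma(28 + 300, 17 + 22) = Gamma(328, 39).
Predictive mean over a 4-second window = T·E[λ|data] = 4·328/39 = 1312/39.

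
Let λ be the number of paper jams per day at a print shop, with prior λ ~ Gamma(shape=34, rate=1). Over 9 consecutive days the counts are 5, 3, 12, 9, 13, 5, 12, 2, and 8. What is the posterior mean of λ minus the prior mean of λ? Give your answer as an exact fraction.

-237/10

Total count: 5 + 3 + 12 + 9 + 13 + 5 + 12 + 2 + 8 = 69.
Total exposure: 9 days.
Posterior: α' = 34 + 69 = 103, β' = 1 + 9 = 10.
Posterior mean = 103/10 = 103/10; prior mean = 34/1 = 34. Difference = 103/10 − 34 = -237/10.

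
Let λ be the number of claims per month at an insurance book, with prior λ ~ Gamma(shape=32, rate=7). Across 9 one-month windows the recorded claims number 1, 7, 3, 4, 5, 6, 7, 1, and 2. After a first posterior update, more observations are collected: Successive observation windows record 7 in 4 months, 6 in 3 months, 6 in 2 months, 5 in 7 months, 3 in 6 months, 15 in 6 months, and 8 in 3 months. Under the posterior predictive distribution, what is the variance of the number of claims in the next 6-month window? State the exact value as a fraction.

Total count: 1 + 7 + 3 + 4 + 5 + 6 + 7 + 1 + 2 = 36.
Total exposure: 9 months.
After the first batch: Gamma(32 + 36, 7 + 9) = Gamma(68, 16).
Total count: 7 + 6 + 6 + 5 + 3 + 15 + 8 = 50.
Total exposure: 4 + 3 + 2 + 7 + 6 + 6 + 3 = 31 months.
After the second batch: Gamma(68 + 50, 16 + 31) = Gamma(118, 47).
The posterior predictive for a window of length T is Negative Binomial with variance T·α'·(β'+T)/β'² = 6·118·53/2209 = 37524/2209.

37524/2209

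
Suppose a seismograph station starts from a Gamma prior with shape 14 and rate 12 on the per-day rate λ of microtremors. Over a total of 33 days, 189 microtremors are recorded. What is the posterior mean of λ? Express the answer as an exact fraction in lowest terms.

Total count 189 over total exposure 33 days.
Posterior: α' = 14 + 189 = 203, β' = 12 + 33 = 45.
Posterior mean = α'/β' = 203/45.

203/45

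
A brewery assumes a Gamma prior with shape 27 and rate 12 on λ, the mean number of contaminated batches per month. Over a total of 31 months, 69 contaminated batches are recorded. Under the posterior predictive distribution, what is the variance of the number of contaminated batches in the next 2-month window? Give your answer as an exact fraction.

Total count 69 over total exposure 31 months.
Posterior: α' = 27 + 69 = 96, β' = 12 + 31 = 43.
The posterior predictive for a window of length T is Negative Binomial with variance T·α'·(β'+T)/β'² = 2·96·45/1849 = 8640/1849.

8640/1849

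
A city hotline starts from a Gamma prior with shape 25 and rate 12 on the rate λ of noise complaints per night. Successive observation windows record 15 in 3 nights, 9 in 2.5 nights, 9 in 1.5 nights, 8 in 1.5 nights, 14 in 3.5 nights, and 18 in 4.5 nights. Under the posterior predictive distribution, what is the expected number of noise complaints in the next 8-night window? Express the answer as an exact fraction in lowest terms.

Total count: 15 + 9 + 9 + 8 + 14 + 18 = 73.
Total exposure: 3 + 2.5 + 1.5 + 1.5 + 3.5 + 4.5 = 16.5 nights.
Posterior: α' = 25 + 73 = 98, β' = 12 + 16.5 = 57/2.
Predictive mean over an 8-night window = T·E[λ|data] = 8·98/(57/2) = 1568/57.

1568/57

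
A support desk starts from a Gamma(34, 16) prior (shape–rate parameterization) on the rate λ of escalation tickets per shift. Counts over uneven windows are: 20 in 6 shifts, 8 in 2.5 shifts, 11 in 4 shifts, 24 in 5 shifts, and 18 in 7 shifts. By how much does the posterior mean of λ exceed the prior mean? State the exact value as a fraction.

463/648

Total count: 20 + 8 + 11 + 24 + 18 = 81.
Total exposure: 6 + 2.5 + 4 + 5 + 7 = 24.5 shifts.
By Gamma–Poisson conjugacy, the posterior is Gamma(α + Σx, β + Σt) = Gamma(34 + 81, 16 + 24.5) = Gamma(115, 81/2).
Posterior mean = 115/(81/2) = 230/81; prior mean = 34/16 = 17/8. Difference = 230/81 − 17/8 = 463/648.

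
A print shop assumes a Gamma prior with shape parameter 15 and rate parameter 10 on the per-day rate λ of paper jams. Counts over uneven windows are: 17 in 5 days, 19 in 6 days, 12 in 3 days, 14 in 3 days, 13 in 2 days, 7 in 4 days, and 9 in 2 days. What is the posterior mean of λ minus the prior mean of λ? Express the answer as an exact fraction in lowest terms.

Total count: 17 + 19 + 12 + 14 + 13 + 7 + 9 = 91.
Total exposure: 5 + 6 + 3 + 3 + 2 + 4 + 2 = 25 days.
Gamma(α, β) with Poisson data over total exposure Σt gives posterior Gamma(α+Σx, β+Σt) = Gamma(106, 35).
Posterior mean = 106/35 = 106/35; prior mean = 15/10 = 3/2. Difference = 106/35 − 3/2 = 107/70.

107/70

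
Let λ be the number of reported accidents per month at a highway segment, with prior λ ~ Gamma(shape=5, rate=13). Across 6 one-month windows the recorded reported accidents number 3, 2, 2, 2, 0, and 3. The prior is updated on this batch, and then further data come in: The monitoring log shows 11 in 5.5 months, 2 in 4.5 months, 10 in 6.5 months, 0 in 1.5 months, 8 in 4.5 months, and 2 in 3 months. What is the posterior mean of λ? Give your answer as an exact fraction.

Total count: 3 + 2 + 2 + 2 + 0 + 3 = 12.
Total exposure: 6 months.
After the first batch: Gamma(5 + 12, 13 + 6) = Gamma(17, 19).
Total count: 11 + 2 + 10 + 0 + 8 + 2 = 33.
Total exposure: 5.5 + 4.5 + 6.5 + 1.5 + 4.5 + 3 = 25.5 months.
After the second batch: Gamma(17 + 33, 19 + 25.5) = Gamma(50, 89/2).
Posterior mean = α'/β' = 50/(89/2) = 100/89.

100/89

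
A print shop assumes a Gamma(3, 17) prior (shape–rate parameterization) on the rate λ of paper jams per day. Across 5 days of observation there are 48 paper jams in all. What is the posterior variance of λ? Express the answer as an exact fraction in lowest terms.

Total count 48 over total exposure 5 days.
By Gamma–Poisson conjugacy, the posterior is Gamma(α + Σx, β + Σt) = Gamma(3 + 48, 17 + 5) = Gamma(51, 22).
Posterior variance = α'/β'² = 51/484.

51/484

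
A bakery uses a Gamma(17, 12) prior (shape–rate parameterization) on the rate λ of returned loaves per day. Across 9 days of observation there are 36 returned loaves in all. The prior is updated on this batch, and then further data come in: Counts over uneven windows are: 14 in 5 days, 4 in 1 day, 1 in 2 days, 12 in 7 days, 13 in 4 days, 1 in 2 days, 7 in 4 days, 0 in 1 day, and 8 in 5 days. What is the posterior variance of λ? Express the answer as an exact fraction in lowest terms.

113/2704

Total count 36 over total exposure 9 days.
After the first batch: Gamma(17 + 36, 12 + 9) = Gamma(53, 21).
Total count: 14 + 4 + 1 + 12 + 13 + 1 + 7 + 0 + 8 = 60.
Total exposure: 5 + 1 + 2 + 7 + 4 + 2 + 4 + 1 + 5 = 31 days.
After the second batch: Gamma(53 + 60, 21 + 31) = Gamma(113, 52).
Posterior variance = α'/β'² = 113/2704.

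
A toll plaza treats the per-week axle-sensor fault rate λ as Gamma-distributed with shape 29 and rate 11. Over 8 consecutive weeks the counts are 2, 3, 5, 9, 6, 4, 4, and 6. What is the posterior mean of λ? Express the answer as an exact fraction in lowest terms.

68/19

Total count: 2 + 3 + 5 + 9 + 6 + 4 + 4 + 6 = 39.
Total exposure: 8 weeks.
Posterior: α' = 29 + 39 = 68, β' = 11 + 8 = 19.
Posterior mean = α'/β' = 68/19.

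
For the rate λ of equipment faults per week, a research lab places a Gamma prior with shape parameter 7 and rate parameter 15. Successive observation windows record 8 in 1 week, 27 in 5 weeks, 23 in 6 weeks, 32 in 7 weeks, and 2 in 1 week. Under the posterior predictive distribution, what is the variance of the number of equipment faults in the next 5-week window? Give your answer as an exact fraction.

Total count: 8 + 27 + 23 + 32 + 2 = 92.
Total exposure: 1 + 5 + 6 + 7 + 1 = 20 weeks.
Conjugate update: add total count to the shape and total exposure to the rate, giving Gamma(99, 35).
The posterior predictive for a window of length T is Negative Binomial with variance T·α'·(β'+T)/β'² = 5·99·40/1225 = 792/49.

792/49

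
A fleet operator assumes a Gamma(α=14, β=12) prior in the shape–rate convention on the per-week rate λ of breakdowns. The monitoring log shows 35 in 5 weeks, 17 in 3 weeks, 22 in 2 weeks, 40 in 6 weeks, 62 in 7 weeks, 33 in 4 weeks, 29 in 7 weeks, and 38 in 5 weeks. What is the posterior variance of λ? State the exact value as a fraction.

290/2601

Total count: 35 + 17 + 22 + 40 + 62 + 33 + 29 + 38 = 276.
Total exposure: 5 + 3 + 2 + 6 + 7 + 4 + 7 + 5 = 39 weeks.
By Gamma–Poisson conjugacy, the posterior is Gamma(α + Σx, β + Σt) = Gamma(14 + 276, 12 + 39) = Gamma(290, 51).
Posterior variance = α'/β'² = 290/2601.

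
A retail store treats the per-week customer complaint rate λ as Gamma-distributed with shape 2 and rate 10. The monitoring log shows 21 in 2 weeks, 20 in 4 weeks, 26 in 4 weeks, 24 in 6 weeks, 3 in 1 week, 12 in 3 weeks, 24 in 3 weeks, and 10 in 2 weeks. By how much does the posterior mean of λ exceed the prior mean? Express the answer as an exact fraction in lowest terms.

27/7

Total count: 21 + 20 + 26 + 24 + 3 + 12 + 24 + 10 = 140.
Total exposure: 2 + 4 + 4 + 6 + 1 + 3 + 3 + 2 = 25 weeks.
The Gamma prior is conjugate for the Poisson rate, so λ | data ~ Gamma(2+140, 10+25) = Gamma(142, 35).
Posterior mean = 142/35 = 142/35; prior mean = 2/10 = 1/5. Difference = 142/35 − 1/5 = 27/7.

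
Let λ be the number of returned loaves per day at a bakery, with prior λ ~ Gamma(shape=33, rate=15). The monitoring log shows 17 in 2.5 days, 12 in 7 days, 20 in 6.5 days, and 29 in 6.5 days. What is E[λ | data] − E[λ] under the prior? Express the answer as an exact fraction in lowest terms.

Total count: 17 + 12 + 20 + 29 = 78.
Total exposure: 2.5 + 7 + 6.5 + 6.5 = 22.5 days.
Conjugate update: add total count to the shape and total exposure to the rate, giving Gamma(111, 75/2).
Posterior mean = 111/(75/2) = 74/25; prior mean = 33/15 = 11/5. Difference = 74/25 − 11/5 = 19/25.

19/25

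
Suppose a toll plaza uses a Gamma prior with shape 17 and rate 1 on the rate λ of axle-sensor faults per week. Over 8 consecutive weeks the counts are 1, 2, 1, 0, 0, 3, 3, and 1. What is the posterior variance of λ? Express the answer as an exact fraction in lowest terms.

Total count: 1 + 2 + 1 + 0 + 0 + 3 + 3 + 1 = 11.
Total exposure: 8 weeks.
Conjugate update: add total count to the shape and total exposure to the rate, giving Gamma(28, 9).
Posterior variance = α'/β'² = 28/81.

28/81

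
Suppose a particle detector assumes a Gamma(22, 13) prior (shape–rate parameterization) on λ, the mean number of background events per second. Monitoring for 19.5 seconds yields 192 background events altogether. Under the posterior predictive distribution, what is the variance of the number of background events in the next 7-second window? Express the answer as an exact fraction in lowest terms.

236684/4225

Total count 192 over total exposure 19.5 seconds.
Conjugate update: add total count to the shape and total exposure to the rate, giving Gamma(214, 65/2).
The posterior predictive for a window of length T is Negative Binomial with variance T·α'·(β'+T)/β'² = 7·214·(79/2)/(4225/4) = 236684/4225.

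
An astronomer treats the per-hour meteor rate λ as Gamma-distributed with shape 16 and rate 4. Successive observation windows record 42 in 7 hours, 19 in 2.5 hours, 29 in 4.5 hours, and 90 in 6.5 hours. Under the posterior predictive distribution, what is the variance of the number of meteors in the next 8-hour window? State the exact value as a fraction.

4160/49

Total count: 42 + 19 + 29 + 90 = 180.
Total exposure: 7 + 2.5 + 4.5 + 6.5 = 20.5 hours.
Gamma(α, β) with Poisson data over total exposure Σt gives posterior Gamma(α+Σx, β+Σt) = Gamma(196, 49/2).
The posterior predictive for a window of length T is Negative Binomial with variance T·α'·(β'+T)/β'² = 8·196·(65/2)/(2401/4) = 4160/49.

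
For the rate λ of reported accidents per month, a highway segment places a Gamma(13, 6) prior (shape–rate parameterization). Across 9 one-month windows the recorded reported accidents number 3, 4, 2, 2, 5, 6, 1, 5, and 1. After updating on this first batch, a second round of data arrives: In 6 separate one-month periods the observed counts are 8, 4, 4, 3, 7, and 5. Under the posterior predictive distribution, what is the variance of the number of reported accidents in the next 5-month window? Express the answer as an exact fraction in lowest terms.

9490/441

Total count: 3 + 4 + 2 + 2 + 5 + 6 + 1 + 5 + 1 = 29.
Total exposure: 9 months.
After the first batch: Gamma(13 + 29, 6 + 9) = Gamma(42, 15).
Total count: 8 + 4 + 4 + 3 + 7 + 5 = 31.
Total exposure: 6 months.
After the second batch: Gamma(42 + 31, 15 + 6) = Gamma(73, 21).
The posterior predictive for a window of length T is Negative Binomial with variance T·α'·(β'+T)/β'² = 5·73·26/441 = 9490/441.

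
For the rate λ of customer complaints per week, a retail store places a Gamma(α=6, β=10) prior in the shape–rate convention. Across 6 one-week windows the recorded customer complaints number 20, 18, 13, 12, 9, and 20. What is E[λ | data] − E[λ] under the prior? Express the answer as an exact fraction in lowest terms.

Total count: 20 + 18 + 13 + 12 + 9 + 20 = 92.
Total exposure: 6 weeks.
Gamma(α, β) with Poisson data over total exposure Σt gives posterior Gamma(α+Σx, β+Σt) = Gamma(98, 16).
Posterior mean = 98/16 = 49/8; prior mean = 6/10 = 3/5. Difference = 49/8 − 3/5 = 221/40.

221/40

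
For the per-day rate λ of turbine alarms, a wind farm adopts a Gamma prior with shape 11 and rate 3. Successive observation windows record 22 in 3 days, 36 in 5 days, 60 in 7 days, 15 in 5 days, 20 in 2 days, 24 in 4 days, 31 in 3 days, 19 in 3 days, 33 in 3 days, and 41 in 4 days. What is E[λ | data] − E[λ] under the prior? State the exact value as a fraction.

79/21

Total count: 22 + 36 + 60 + 15 + 20 + 24 + 31 + 19 + 33 + 41 = 301.
Total exposure: 3 + 5 + 7 + 5 + 2 + 4 + 3 + 3 + 3 + 4 = 39 days.
Gamma(α, β) with Poisson data over total exposure Σt gives posterior Gamma(α+Σx, β+Σt) = Gamma(312, 42).
Posterior mean = 312/42 = 52/7; prior mean = 11/3 = 11/3. Difference = 52/7 − 11/3 = 79/21.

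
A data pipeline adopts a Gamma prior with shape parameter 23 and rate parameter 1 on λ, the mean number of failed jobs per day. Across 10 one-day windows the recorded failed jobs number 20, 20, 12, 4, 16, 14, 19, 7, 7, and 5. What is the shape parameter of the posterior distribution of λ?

Total count: 20 + 20 + 12 + 4 + 16 + 14 + 19 + 7 + 7 + 5 = 124.
Total exposure: 10 days.
Gamma(α, β) with Poisson data over total exposure Σt gives posterior Gamma(α+Σx, β+Σt) = Gamma(147, 11).

147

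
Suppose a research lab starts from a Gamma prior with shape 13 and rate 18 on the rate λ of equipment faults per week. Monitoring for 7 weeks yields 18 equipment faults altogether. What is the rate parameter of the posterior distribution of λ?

25

Total count 18 over total exposure 7 weeks.
Posterior: α' = 13 + 18 = 31, β' = 18 + 7 = 25.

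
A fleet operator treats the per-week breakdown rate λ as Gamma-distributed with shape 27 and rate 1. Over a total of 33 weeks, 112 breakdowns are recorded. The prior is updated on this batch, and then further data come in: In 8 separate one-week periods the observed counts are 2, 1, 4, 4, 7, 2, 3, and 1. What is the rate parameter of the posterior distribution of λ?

Total count 112 over total exposure 33 weeks.
After the first batch: Gamma(27 + 112, 1 + 33) = Gamma(139, 34).
Total count: 2 + 1 + 4 + 4 + 7 + 2 + 3 + 1 = 24.
Total exposure: 8 weeks.
After the second batch: Gamma(139 + 24, 34 + 8) = Gamma(163, 42).

42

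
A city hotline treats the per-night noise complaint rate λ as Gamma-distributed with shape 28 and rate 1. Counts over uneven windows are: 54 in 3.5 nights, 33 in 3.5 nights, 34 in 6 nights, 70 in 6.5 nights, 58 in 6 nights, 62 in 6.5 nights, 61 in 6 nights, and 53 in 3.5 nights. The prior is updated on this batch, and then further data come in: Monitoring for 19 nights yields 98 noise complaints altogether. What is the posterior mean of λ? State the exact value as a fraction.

1102/123

Total count: 54 + 33 + 34 + 70 + 58 + 62 + 61 + 53 = 425.
Total exposure: 3.5 + 3.5 + 6 + 6.5 + 6 + 6.5 + 6 + 3.5 = 41.5 nights.
After the first batch: Gamma(28 + 425, 1 + 41.5) = Gamma(453, 85/2).
Total count 98 over total exposure 19 nights.
After the second batch: Gamma(453 + 98, 85/2 + 19) = Gamma(551, 123/2).
Posterior mean = α'/β' = 551/(123/2) = 1102/123.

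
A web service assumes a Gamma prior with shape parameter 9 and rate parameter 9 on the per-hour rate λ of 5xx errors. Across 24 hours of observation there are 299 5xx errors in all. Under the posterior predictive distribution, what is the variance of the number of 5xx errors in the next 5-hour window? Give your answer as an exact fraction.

5320/99

Total count 299 over total exposure 24 hours.
Gamma(α, β) with Poisson data over total exposure Σt gives posterior Gamma(α+Σx, β+Σt) = Gamma(308, 33).
The posterior predictive for a window of length T is Negative Binomial with variance T·α'·(β'+T)/β'² = 5·308·38/1089 = 5320/99.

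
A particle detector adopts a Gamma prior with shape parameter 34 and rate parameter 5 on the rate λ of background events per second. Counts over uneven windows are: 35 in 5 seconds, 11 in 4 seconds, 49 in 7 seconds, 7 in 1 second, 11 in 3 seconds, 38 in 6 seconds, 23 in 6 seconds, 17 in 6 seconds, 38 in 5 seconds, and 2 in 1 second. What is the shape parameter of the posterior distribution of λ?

265

Total count: 35 + 11 + 49 + 7 + 11 + 38 + 23 + 17 + 38 + 2 = 231.
Total exposure: 5 + 4 + 7 + 1 + 3 + 6 + 6 + 6 + 5 + 1 = 44 seconds.
Gamma(α, β) with Poisson data over total exposure Σt gives posterior Gamma(α+Σx, β+Σt) = Gamma(265, 49).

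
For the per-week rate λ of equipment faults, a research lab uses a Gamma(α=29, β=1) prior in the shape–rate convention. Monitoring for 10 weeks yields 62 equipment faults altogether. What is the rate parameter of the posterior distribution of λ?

Total count 62 over total exposure 10 weeks.
Gamma(α, β) with Poisson data over total exposure Σt gives posterior Gamma(α+Σx, β+Σt) = Gamma(91, 11).

11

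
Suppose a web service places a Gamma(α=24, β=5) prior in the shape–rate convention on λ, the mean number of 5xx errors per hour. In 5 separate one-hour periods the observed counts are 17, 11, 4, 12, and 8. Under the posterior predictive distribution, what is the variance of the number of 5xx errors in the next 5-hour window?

57

Total count: 17 + 11 + 4 + 12 + 8 = 52.
Total exposure: 5 hours.
By Gamma–Poisson conjugacy, the posterior is Gamma(α + Σx, β + Σt) = Gamma(24 + 52, 5 + 5) = Gamma(76, 10).
The posterior predictive for a window of length T is Negative Binomial with variance T·α'·(β'+T)/β'² = 5·76·15/100 = 57.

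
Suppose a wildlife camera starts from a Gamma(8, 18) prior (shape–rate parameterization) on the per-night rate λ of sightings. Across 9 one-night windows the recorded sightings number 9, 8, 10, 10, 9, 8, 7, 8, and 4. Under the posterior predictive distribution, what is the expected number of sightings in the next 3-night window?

Total count: 9 + 8 + 10 + 10 + 9 + 8 + 7 + 8 + 4 = 73.
Total exposure: 9 nights.
The Gamma prior is conjugate for the Poisson rate, so λ | data ~ Gamma(8+73, 18+9) = Gamma(81, 27).
Predictive mean over a 3-night window = T·E[λ|data] = 3·81/27 = 9.

9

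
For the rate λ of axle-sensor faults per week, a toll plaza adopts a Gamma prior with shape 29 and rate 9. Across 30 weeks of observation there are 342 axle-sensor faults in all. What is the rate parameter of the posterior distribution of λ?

Total count 342 over total exposure 30 weeks.
The Gamma prior is conjugate for the Poisson rate, so λ | data ~ Gamma(29+342, 9+30) = Gamma(371, 39).

39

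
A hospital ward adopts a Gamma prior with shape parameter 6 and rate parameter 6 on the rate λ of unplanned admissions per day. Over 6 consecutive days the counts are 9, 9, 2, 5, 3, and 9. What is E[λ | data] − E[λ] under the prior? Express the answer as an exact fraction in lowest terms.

Total count: 9 + 9 + 2 + 5 + 3 + 9 = 37.
Total exposure: 6 days.
Gamma(α, β) with Poisson data over total exposure Σt gives posterior Gamma(α+Σx, β+Σt) = Gamma(43, 12).
Posterior mean = 43/12 = 43/12; prior mean = 6/6 = 1. Difference = 43/12 − 1 = 31/12.

31/12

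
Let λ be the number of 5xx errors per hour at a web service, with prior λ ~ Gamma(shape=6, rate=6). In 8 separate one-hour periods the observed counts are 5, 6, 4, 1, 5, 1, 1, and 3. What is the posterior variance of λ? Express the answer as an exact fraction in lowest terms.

8/49

Total count: 5 + 6 + 4 + 1 + 5 + 1 + 1 + 3 = 26.
Total exposure: 8 hours.
Conjugate update: add total count to the shape and total exposure to the rate, giving Gamma(32, 14).
Posterior variance = α'/β'² = 32/196 = 8/49.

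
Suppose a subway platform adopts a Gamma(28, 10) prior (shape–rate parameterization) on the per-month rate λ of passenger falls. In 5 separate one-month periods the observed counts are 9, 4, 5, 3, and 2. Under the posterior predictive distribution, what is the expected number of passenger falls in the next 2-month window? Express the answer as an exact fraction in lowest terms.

Total count: 9 + 4 + 5 + 3 + 2 = 23.
Total exposure: 5 months.
Gamma(α, β) with Poisson data over total exposure Σt gives posterior Gamma(α+Σx, β+Σt) = Gamma(51, 15).
Predictive mean over a 2-month window = T·E[λ|data] = 2·51/15 = 34/5.

34/5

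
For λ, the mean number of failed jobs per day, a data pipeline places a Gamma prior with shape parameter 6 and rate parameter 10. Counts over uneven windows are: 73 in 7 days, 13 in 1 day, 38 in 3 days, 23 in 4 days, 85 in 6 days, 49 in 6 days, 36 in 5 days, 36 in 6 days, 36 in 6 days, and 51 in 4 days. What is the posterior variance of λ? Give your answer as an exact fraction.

223/1682

Total count: 73 + 13 + 38 + 23 + 85 + 49 + 36 + 36 + 36 + 51 = 440.
Total exposure: 7 + 1 + 3 + 4 + 6 + 6 + 5 + 6 + 6 + 4 = 48 days.
Conjugate update: add total count to the shape and total exposure to the rate, giving Gamma(446, 58).
Posterior variance = α'/β'² = 446/3364 = 223/1682.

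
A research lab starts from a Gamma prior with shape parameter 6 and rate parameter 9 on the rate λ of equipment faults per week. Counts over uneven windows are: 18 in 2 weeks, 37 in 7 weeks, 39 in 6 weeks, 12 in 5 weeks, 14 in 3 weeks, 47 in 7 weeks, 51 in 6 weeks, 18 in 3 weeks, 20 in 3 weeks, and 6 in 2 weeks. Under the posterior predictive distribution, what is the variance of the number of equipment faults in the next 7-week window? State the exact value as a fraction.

112560/2809

Total count: 18 + 37 + 39 + 12 + 14 + 47 + 51 + 18 + 20 + 6 = 262.
Total exposure: 2 + 7 + 6 + 5 + 3 + 7 + 6 + 3 + 3 + 2 = 44 weeks.
Conjugate update: add total count to the shape and total exposure to the rate, giving Gamma(268, 53).
The posterior predictive for a window of length T is Negative Binomial with variance T·α'·(β'+T)/β'² = 7·268·60/2809 = 112560/2809.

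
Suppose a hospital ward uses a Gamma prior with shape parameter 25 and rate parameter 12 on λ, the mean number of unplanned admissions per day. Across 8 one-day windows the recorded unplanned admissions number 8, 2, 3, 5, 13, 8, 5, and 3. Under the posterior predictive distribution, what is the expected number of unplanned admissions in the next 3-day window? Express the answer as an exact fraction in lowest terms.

54/5

Total count: 8 + 2 + 3 + 5 + 13 + 8 + 5 + 3 = 47.
Total exposure: 8 days.
By Gamma–Poisson conjugacy, the posterior is Gamma(α + Σx, β + Σt) = Gamma(25 + 47, 12 + 8) = Gamma(72, 20).
Predictive mean over a 3-day window = T·E[λ|data] = 3·72/20 = 54/5.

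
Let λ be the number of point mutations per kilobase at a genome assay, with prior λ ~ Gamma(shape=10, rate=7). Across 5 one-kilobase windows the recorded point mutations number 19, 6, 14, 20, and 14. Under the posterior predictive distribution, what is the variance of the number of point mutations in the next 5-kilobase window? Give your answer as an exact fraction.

Total count: 19 + 6 + 14 + 20 + 14 = 73.
Total exposure: 5 kilobases.
By Gamma–Poisson conjugacy, the posterior is Gamma(α + Σx, β + Σt) = Gamma(10 + 73, 7 + 5) = Gamma(83, 12).
The posterior predictive for a window of length T is Negative Binomial with variance T·α'·(β'+T)/β'² = 5·83·17/144 = 7055/144.

7055/144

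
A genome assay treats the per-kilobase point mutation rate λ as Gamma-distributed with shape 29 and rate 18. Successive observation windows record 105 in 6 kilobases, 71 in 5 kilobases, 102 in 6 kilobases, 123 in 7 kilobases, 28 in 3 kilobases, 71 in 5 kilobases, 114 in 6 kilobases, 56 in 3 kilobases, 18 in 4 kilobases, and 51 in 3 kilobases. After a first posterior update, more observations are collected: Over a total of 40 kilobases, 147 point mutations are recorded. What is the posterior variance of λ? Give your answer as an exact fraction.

Total count: 105 + 71 + 102 + 123 + 28 + 71 + 114 + 56 + 18 + 51 = 739.
Total exposure: 6 + 5 + 6 + 7 + 3 + 5 + 6 + 3 + 4 + 3 = 48 kilobases.
After the first batch: Gamma(29 + 739, 18 + 48) = Gamma(768, 66).
Total count 147 over total exposure 40 kilobases.
After the second batch: Gamma(768 + 147, 66 + 40) = Gamma(915, 106).
Posterior variance = α'/β'² = 915/11236.

915/11236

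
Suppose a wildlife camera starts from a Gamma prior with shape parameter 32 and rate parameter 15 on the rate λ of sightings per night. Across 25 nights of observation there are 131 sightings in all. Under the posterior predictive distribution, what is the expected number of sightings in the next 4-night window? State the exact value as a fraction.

163/10

Total count 131 over total exposure 25 nights.
Gamma(α, β) with Poisson data over total exposure Σt gives posterior Gamma(α+Σx, β+Σt) = Gamma(163, 40).
Predictive mean over a 4-night window = T·E[λ|data] = 4·163/40 = 163/10.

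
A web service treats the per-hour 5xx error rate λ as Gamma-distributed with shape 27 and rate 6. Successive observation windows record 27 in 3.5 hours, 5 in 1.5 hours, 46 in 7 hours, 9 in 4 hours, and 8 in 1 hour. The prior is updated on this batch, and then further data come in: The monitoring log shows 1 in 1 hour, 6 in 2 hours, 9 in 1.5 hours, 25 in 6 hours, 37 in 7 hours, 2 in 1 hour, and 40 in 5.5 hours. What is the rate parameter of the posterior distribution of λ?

Total count: 27 + 5 + 46 + 9 + 8 = 95.
Total exposure: 3.5 + 1.5 + 7 + 4 + 1 = 17 hours.
After the first batch: Gamma(27 + 95, 6 + 17) = Gamma(122, 23).
Total count: 1 + 6 + 9 + 25 + 37 + 2 + 40 = 120.
Total exposure: 1 + 2 + 1.5 + 6 + 7 + 1 + 5.5 = 24 hours.
After the second batch: Gamma(122 + 120, 23 + 24) = Gamma(242, 47).

47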